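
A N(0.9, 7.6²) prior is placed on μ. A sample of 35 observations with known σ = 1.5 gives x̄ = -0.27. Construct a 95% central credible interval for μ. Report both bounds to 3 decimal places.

Posterior precision = 1/7.6² + 35/1.5² = 0.0173 + 15.5556 = 15.5729, so posterior SD = 0.2534.
Posterior mean = (0.9/7.6² + 35·-0.27/1.5²) / 15.5729 = -0.2687.
Interval: -0.2687 ± 1.960 × 0.2534 → [-0.765, 0.228].

[-0.765, 0.228]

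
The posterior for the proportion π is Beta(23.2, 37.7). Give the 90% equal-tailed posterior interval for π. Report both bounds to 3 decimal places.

[0.282, 0.485]

Posterior: Beta(23.2, 37.7).
Equal-tailed 90% interval: the 0.05 and 0.95 quantiles of Beta(23.2, 37.7).
Posterior mean ≈ 0.381, SD ≈ 0.062; a Normal approximation gives roughly [0.279, 0.482].
Exact: F⁻¹(0.05) = 0.282; F⁻¹(0.95) = 0.485.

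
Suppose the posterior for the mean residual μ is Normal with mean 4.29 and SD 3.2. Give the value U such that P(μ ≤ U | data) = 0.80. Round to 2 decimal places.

Need U with P(μ ≤ U) = 0.80: U = 4.29 + z_{0.2}·3.2.
z = 0.842; U = 4.29 + 0.842 × 3.2 = 6.98.

6.98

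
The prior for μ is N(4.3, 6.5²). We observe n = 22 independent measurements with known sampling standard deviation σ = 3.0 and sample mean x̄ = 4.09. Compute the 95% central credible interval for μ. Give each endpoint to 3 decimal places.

[2.844, 5.340]

Posterior precision = 1/6.5² + 22/3.0² = 0.0237 + 2.4444 = 2.4681, so posterior SD = 0.6365.
Posterior mean = (4.3/6.5² + 22·4.09/3.0²) / 2.4681 = 4.0920.
Interval: 4.0920 ± 1.960 × 0.6365 → [2.844, 5.340].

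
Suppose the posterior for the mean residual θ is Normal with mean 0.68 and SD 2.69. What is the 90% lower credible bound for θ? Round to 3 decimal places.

Need L with P(θ ≥ L) = 0.90: L = 0.68 − z_{0.1}·2.69.
z = 1.282; L = 0.68 − 1.282 × 2.69 = -2.767.

-2.767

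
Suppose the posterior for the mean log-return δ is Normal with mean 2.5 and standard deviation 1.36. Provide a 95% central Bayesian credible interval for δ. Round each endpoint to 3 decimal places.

[-0.166, 5.166]

The posterior is symmetric, so the 95% equal-tailed interval is δ = 2.5 ± z·1.36 with z = 1.960.
Half-width: 1.960 × 1.36 = 2.666.
2.5 − 2.666 = -0.166; 2.5 + 2.666 = 5.166.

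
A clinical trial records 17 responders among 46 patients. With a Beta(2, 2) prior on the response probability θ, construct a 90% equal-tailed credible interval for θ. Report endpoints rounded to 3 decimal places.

[0.271, 0.495]

Posterior: Beta(2+17, 2+29) = Beta(19, 31).
Equal-tailed 90% interval: the 0.05 and 0.95 quantiles of Beta(19, 31).
Posterior mean ≈ 0.380, SD ≈ 0.068; a Normal approximation gives roughly [0.268, 0.492].
Exact: F⁻¹(0.05) = 0.271; F⁻¹(0.95) = 0.495.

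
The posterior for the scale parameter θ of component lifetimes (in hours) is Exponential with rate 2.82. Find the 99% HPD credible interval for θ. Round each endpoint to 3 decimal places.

The exponential density is strictly decreasing on [0, ∞), so the HPD interval is anchored at 0: [0, q] with P(θ ≤ q) = 0.99.
q = −ln(1 − 0.99) / 2.82 = 4.6052 / 2.82 = 1.633.

[0.000, 1.633]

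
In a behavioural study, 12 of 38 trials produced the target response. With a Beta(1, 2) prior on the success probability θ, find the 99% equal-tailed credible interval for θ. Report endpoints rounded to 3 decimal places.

[0.153, 0.514]

Posterior: Beta(1+12, 2+26) = Beta(13, 28).
Equal-tailed 99% interval: the 0.005 and 0.995 quantiles of Beta(13, 28).
Posterior mean ≈ 0.317, SD ≈ 0.072; a Normal approximation gives roughly [0.132, 0.502].
Exact: F⁻¹(0.005) = 0.153; F⁻¹(0.995) = 0.514.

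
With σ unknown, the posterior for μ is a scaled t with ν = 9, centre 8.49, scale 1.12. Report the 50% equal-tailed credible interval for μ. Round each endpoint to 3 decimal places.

[7.703, 9.277]

The t_9 distribution is symmetric; the 50% interval is 8.49 ± t·1.12 with t_{0.75,9} = 0.703.
Half-width: 0.703 × 1.12 = 0.787.
8.49 − 0.787 = 7.703; 8.49 + 0.787 = 9.277.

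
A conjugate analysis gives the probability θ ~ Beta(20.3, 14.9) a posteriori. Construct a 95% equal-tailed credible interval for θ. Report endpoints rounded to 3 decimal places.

[0.413, 0.732]

Posterior: Beta(20.3, 14.9).
Equal-tailed 95% interval: the 0.025 and 0.975 quantiles of Beta(20.3, 14.9).
Posterior mean ≈ 0.577, SD ≈ 0.082; a Normal approximation gives roughly [0.416, 0.738].
Exact: F⁻¹(0.025) = 0.413; F⁻¹(0.975) = 0.732.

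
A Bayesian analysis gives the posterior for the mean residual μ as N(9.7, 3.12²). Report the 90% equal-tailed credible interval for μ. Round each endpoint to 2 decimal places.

The posterior is symmetric, so the 90% equal-tailed interval is μ = 9.7 ± z·3.12 with z = 1.645.
Half-width: 1.645 × 3.12 = 5.13.
9.7 − 5.13 = 4.57; 9.7 + 5.13 = 14.83.

[4.57, 14.83]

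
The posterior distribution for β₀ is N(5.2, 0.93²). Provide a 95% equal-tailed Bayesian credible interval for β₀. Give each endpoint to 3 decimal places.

[3.377, 7.023]

The posterior is symmetric, so the 95% equal-tailed interval is β₀ = 5.2 ± z·0.93 with z = 1.960.
Half-width: 1.960 × 0.93 = 1.823.
5.2 − 1.823 = 3.377; 5.2 + 1.823 = 7.023.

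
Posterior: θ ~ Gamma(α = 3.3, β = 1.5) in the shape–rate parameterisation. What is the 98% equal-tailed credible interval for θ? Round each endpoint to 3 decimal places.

[0.362, 5.939]

Posterior: Gamma(shape 3.3, rate 1.5).
Equal-tailed 98% interval: Gamma(3.3, 1.5) quantiles at 0.01 and 0.99.
Posterior mean ≈ 2.200, SD ≈ 1.211; a Normal approximation gives roughly [-0.617, 5.017].
Exact: lower = 0.362; upper = 5.939.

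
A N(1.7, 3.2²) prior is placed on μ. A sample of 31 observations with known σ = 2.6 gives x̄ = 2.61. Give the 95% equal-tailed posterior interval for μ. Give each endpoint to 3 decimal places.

[1.685, 3.497]

Posterior precision = 1/3.2² + 31/2.6² = 0.0977 + 4.5858 = 4.6835, so posterior SD = 0.4621.
Posterior mean = (1.7/3.2² + 31·2.61/2.6²) / 4.6835 = 2.5910.
Interval: 2.5910 ± 1.960 × 0.4621 → [1.685, 3.497].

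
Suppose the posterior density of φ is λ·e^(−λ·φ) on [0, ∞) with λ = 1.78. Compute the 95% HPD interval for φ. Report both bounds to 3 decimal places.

[0.000, 1.683]

The exponential density is strictly decreasing on [0, ∞), so the HPD interval is anchored at 0: [0, q] with P(φ ≤ q) = 0.95.
q = −ln(1 − 0.95) / 1.78 = 2.9957 / 1.78 = 1.683.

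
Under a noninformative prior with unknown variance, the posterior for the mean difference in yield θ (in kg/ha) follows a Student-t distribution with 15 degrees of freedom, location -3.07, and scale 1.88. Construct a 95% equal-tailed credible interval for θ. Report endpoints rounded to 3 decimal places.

[-7.077, 0.937]

The t_15 distribution is symmetric; the 95% interval is -3.07 ± t·1.88 with t_{0.975,15} = 2.131.
Half-width: 2.131 × 1.88 = 4.007.
-3.07 − 4.007 = -7.077; -3.07 + 4.007 = 0.937.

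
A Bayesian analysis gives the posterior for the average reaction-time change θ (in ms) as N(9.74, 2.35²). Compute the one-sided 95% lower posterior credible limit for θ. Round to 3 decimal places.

Need L with P(θ ≥ L) = 0.95: L = 9.74 − z_{0.05}·2.35.
z = 1.645; L = 9.74 − 1.645 × 2.35 = 5.875.

5.875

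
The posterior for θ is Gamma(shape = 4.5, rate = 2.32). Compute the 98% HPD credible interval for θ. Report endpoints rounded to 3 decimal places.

The posterior is unimodal and skewed, so the HPD interval has equal density at both endpoints and is the shortest 98% interval.
Solving f(0.302) = f(4.314) with F(4.314) − F(0.302) = 0.98 gives [0.302, 4.314].
For comparison, the equal-tailed interval is [0.450, 4.669]; the HPD is narrower and shifted toward the mode.

[0.302, 4.314]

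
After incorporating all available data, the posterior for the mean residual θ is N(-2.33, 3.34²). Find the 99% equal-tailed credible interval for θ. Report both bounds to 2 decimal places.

[-10.93, 6.27]

The posterior is symmetric, so the 99% equal-tailed interval is θ = -2.33 ± z·3.34 with z = 2.576.
Half-width: 2.576 × 3.34 = 8.60.
-2.33 − 8.60 = -10.93; -2.33 + 8.60 = 6.27.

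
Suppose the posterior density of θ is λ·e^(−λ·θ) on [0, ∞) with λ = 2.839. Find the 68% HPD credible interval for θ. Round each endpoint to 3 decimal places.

[0.000, 0.401]

The exponential density is strictly decreasing on [0, ∞), so the HPD interval is anchored at 0: [0, q] with P(θ ≤ q) = 0.68.
q = −ln(1 − 0.68) / 2.839 = 1.1394 / 2.839 = 0.401.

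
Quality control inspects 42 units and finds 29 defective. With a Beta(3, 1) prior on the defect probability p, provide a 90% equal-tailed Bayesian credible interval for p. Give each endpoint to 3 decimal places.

Posterior: Beta(3+29, 1+13) = Beta(32, 14).
Equal-tailed 90% interval: the 0.05 and 0.95 quantiles of Beta(32, 14).
Posterior mean ≈ 0.696, SD ≈ 0.067; a Normal approximation gives roughly [0.585, 0.806].
Exact: F⁻¹(0.05) = 0.580; F⁻¹(0.95) = 0.801.

[0.580, 0.801]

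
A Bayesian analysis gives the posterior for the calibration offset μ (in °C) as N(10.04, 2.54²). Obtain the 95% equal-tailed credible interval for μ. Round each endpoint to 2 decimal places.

The posterior is symmetric, so the 95% equal-tailed interval is μ = 10.04 ± z·2.54 with z = 1.960.
Half-width: 1.960 × 2.54 = 4.98.
10.04 − 4.98 = 5.06; 10.04 + 4.98 = 15.02.

[5.06, 15.02]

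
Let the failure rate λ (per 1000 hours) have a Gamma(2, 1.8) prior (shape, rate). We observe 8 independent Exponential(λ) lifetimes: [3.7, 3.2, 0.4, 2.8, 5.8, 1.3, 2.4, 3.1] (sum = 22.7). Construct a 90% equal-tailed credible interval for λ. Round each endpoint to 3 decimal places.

[0.221, 0.641]

Posterior: Gamma(2+8, 1.8+22.7) = Gamma(10, 24.5) (shape, rate).
Equal-tailed 90% interval: Gamma(10, 24.5) quantiles at 0.05 and 0.95.
Posterior mean ≈ 0.408, SD ≈ 0.129; a Normal approximation gives roughly [0.196, 0.620].
Exact: lower = 0.221; upper = 0.641.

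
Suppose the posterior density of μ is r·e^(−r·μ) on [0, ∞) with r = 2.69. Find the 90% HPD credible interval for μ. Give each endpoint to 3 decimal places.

The exponential density is strictly decreasing on [0, ∞), so the HPD interval is anchored at 0: [0, q] with P(μ ≤ q) = 0.90.
q = −ln(1 − 0.90) / 2.69 = 2.3026 / 2.69 = 0.856.

[0.000, 0.856]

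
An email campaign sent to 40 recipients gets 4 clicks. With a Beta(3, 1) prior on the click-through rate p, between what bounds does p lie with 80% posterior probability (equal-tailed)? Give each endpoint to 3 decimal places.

Posterior: Beta(3+4, 1+36) = Beta(7, 37).
Equal-tailed 80% interval: the 0.1 and 0.9 quantiles of Beta(7, 37).
Posterior mean ≈ 0.159, SD ≈ 0.055; a Normal approximation gives roughly [0.089, 0.229].
Exact: F⁻¹(0.1) = 0.093; F⁻¹(0.9) = 0.232.

[0.093, 0.232]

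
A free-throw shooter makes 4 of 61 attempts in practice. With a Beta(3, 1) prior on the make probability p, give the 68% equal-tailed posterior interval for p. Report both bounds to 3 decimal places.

Posterior: Beta(3+4, 1+57) = Beta(7, 58).
Equal-tailed 68% interval: the 0.16 and 0.84 quantiles of Beta(7, 58).
Posterior mean ≈ 0.108, SD ≈ 0.038; a Normal approximation gives roughly [0.070, 0.146].
Exact: F⁻¹(0.16) = 0.070; F⁻¹(0.84) = 0.145.

[0.070, 0.145]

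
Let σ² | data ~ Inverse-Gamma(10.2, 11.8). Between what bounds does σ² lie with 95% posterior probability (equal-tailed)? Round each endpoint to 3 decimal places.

Inverse-Gamma(10.2, 11.8) quantiles: F⁻¹(0.025) and F⁻¹(0.975).
Equivalently, 1/σ² ~ Gamma(10.2, rate = 11.8); invert its 0.975 and 0.025 quantiles.
Posterior mean ≈ 1.283, SD ≈ 0.448; a Normal approximation gives roughly [0.405, 2.160].
Exact: lower = 0.680; upper = 2.392.

[0.680, 2.392]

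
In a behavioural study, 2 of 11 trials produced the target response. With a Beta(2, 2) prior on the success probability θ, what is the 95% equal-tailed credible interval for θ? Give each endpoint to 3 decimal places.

[0.084, 0.508]

Posterior: Beta(2+2, 2+9) = Beta(4, 11).
Equal-tailed 95% interval: the 0.025 and 0.975 quantiles of Beta(4, 11).
Posterior mean ≈ 0.267, SD ≈ 0.111; a Normal approximation gives roughly [0.050, 0.483].
Exact: F⁻¹(0.025) = 0.084; F⁻¹(0.975) = 0.508.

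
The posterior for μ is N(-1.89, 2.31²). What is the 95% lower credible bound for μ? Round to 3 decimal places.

Need L with P(μ ≥ L) = 0.95: L = -1.89 − z_{0.05}·2.31.
z = 1.645; L = -1.89 − 1.645 × 2.31 = -5.690.

-5.690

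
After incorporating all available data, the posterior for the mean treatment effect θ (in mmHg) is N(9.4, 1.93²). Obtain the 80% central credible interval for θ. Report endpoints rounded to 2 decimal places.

The posterior is symmetric, so the 80% equal-tailed interval is θ = 9.4 ± z·1.93 with z = 1.282.
Half-width: 1.282 × 1.93 = 2.47.
9.4 − 2.47 = 6.93; 9.4 + 2.47 = 11.87.

[6.93, 11.87]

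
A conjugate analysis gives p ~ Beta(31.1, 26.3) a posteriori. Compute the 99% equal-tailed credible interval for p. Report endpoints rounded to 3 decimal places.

Posterior: Beta(31.1, 26.3).
Equal-tailed 99% interval: the 0.005 and 0.995 quantiles of Beta(31.1, 26.3).
Posterior mean ≈ 0.542, SD ≈ 0.065; a Normal approximation gives roughly [0.374, 0.710].
Exact: F⁻¹(0.005) = 0.374; F⁻¹(0.995) = 0.704.

[0.374, 0.704]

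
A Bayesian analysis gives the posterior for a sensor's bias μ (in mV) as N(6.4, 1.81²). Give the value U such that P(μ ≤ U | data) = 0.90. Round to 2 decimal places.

Need U with P(μ ≤ U) = 0.90: U = 6.4 + z_{0.1}·1.81.
z = 1.282; U = 6.4 + 1.282 × 1.81 = 8.72.

8.72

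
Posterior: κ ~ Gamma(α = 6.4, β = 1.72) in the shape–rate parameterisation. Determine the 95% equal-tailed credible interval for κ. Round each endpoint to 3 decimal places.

Posterior: Gamma(shape 6.4, rate 1.72).
Equal-tailed 95% interval: Gamma(6.4, 1.72) quantiles at 0.025 and 0.975.
Posterior mean ≈ 3.721, SD ≈ 1.471; a Normal approximation gives roughly [0.838, 6.604].
Exact: lower = 1.420; upper = 7.110.

[1.420, 7.110]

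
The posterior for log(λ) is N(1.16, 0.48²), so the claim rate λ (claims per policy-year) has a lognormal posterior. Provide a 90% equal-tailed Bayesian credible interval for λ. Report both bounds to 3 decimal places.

On the log scale the 90% interval is 1.16 ± 1.645 × 0.48 = [0.3705, 1.9495].
Exponentiate: [e^0.3705, e^1.9495] = [1.448, 7.025].

[1.448, 7.025]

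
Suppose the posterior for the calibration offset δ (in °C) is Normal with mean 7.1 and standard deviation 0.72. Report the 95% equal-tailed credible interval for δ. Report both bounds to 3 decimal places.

The posterior is symmetric, so the 95% equal-tailed interval is δ = 7.1 ± z·0.72 with z = 1.960.
Half-width: 1.960 × 0.72 = 1.411.
7.1 − 1.411 = 5.689; 7.1 + 1.411 = 8.511.

[5.689, 8.511]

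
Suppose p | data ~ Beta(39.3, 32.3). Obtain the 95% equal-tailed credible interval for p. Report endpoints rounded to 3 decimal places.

Posterior: Beta(39.3, 32.3).
Equal-tailed 95% interval: the 0.025 and 0.975 quantiles of Beta(39.3, 32.3).
Posterior mean ≈ 0.549, SD ≈ 0.058; a Normal approximation gives roughly [0.434, 0.663].
Exact: F⁻¹(0.025) = 0.433; F⁻¹(0.975) = 0.662.

[0.433, 0.662]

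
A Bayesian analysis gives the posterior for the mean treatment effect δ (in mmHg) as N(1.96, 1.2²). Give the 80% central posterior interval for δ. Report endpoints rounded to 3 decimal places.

The posterior is symmetric, so the 80% equal-tailed interval is δ = 1.96 ± z·1.2 with z = 1.282.
Half-width: 1.282 × 1.2 = 1.538.
1.96 − 1.538 = 0.422; 1.96 + 1.538 = 3.498.

[0.422, 3.498]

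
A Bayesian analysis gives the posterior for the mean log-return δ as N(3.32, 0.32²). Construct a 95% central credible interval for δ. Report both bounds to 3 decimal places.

[2.693, 3.947]

The posterior is symmetric, so the 95% equal-tailed interval is δ = 3.32 ± z·0.32 with z = 1.960.
Half-width: 1.960 × 0.32 = 0.627.
3.32 − 0.627 = 2.693; 3.32 + 0.627 = 3.947.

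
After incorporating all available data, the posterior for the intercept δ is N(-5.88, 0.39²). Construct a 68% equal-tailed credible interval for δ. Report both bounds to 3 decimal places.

[-6.268, -5.492]

The posterior is symmetric, so the 68% equal-tailed interval is δ = -5.88 ± z·0.39 with z = 0.994.
Half-width: 0.994 × 0.39 = 0.388.
-5.88 − 0.388 = -6.268; -5.88 + 0.388 = -5.492.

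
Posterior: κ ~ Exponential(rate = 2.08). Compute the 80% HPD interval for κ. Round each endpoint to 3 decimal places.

[0.000, 0.774]

The exponential density is strictly decreasing on [0, ∞), so the HPD interval is anchored at 0: [0, q] with P(κ ≤ q) = 0.80.
q = −ln(1 − 0.80) / 2.08 = 1.6094 / 2.08 = 0.774.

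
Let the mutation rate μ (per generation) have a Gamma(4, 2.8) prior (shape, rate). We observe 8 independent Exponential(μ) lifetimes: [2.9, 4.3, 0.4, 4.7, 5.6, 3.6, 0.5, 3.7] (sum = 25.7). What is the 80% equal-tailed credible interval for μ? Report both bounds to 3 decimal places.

Posterior: Gamma(4+8, 2.8+25.7) = Gamma(12, 28.5) (shape, rate).
Equal-tailed 80% interval: Gamma(12, 28.5) quantiles at 0.1 and 0.9.
Posterior mean ≈ 0.421, SD ≈ 0.122; a Normal approximation gives roughly [0.265, 0.577].
Exact: lower = 0.275; upper = 0.582.

[0.275, 0.582]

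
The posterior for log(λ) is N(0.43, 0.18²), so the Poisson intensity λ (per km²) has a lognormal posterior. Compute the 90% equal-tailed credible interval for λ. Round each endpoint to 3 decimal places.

On the log scale the 90% interval is 0.43 ± 1.645 × 0.18 = [0.1339, 0.7261].
Exponentiate: [e^0.1339, e^0.7261] = [1.143, 2.067].

[1.143, 2.067]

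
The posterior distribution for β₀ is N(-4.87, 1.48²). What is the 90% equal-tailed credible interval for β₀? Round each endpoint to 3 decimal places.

The posterior is symmetric, so the 90% equal-tailed interval is β₀ = -4.87 ± z·1.48 with z = 1.645.
Half-width: 1.645 × 1.48 = 2.434.
-4.87 − 2.434 = -7.304; -4.87 + 2.434 = -2.436.

[-7.304, -2.436]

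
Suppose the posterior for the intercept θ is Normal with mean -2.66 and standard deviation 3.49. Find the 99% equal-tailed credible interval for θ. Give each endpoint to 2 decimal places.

[-11.65, 6.33]

The posterior is symmetric, so the 99% equal-tailed interval is θ = -2.66 ± z·3.49 with z = 2.576.
Half-width: 2.576 × 3.49 = 8.99.
-2.66 − 8.99 = -11.65; -2.66 + 8.99 = 6.33.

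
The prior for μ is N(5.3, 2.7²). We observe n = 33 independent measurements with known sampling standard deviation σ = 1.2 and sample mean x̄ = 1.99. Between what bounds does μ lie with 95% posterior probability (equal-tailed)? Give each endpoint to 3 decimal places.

Posterior precision = 1/2.7² + 33/1.2² = 0.1372 + 22.9167 = 23.0538, so posterior SD = 0.2083.
Posterior mean = (5.3/2.7² + 33·1.99/1.2²) / 23.0538 = 2.0097.
Interval: 2.0097 ± 1.960 × 0.2083 → [1.601, 2.418].

[1.601, 2.418]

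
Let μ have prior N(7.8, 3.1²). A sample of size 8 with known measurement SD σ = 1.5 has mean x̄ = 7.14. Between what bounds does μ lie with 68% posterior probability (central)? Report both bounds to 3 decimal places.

Posterior precision = 1/3.1² + 8/1.5² = 0.1041 + 3.5556 = 3.6596, so posterior SD = 0.5227.
Posterior mean = (7.8/3.1² + 8·7.14/1.5²) / 3.6596 = 7.1588.
Interval: 7.1588 ± 0.994 × 0.5227 → [6.639, 7.679].

[6.639, 7.679]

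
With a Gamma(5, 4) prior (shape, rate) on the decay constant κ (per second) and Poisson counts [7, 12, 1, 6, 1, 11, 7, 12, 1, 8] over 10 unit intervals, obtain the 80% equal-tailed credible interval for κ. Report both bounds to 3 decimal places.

Posterior: Gamma(5+66, 4+10) = Gamma(71, 14) (shape, rate).
Equal-tailed 80% interval: Gamma(71, 14) quantiles at 0.1 and 0.9.
Posterior mean ≈ 5.071, SD ≈ 0.602; a Normal approximation gives roughly [4.300, 5.843].
Exact: lower = 4.317; upper = 5.856.

[4.317, 5.856]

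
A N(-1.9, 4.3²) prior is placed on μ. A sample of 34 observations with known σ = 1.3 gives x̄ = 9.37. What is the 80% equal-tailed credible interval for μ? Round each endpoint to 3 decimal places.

Posterior precision = 1/4.3² + 34/1.3² = 0.0541 + 20.1183 = 20.1724, so posterior SD = 0.2226.
Posterior mean = (-1.9/4.3² + 34·9.37/1.3²) / 20.1724 = 9.3398.
Interval: 9.3398 ± 1.282 × 0.2226 → [9.054, 9.625].

[9.054, 9.625]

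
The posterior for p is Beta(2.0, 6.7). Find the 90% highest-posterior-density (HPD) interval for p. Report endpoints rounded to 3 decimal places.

[0.020, 0.429]

The posterior is unimodal and skewed, so the HPD interval has equal density at both endpoints and is the shortest 90% interval.
Solving f(0.020) = f(0.429) with F(0.429) − F(0.020) = 0.90 gives [0.020, 0.429].
For comparison, the equal-tailed interval is [0.048, 0.485]; the HPD is narrower and shifted toward the mode.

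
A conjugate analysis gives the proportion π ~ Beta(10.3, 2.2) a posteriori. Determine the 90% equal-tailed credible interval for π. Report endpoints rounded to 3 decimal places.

[0.627, 0.961]

Posterior: Beta(10.3, 2.2).
Equal-tailed 90% interval: the 0.05 and 0.95 quantiles of Beta(10.3, 2.2).
Posterior mean ≈ 0.824, SD ≈ 0.104; a Normal approximation gives roughly [0.654, 0.994].
Exact: F⁻¹(0.05) = 0.627; F⁻¹(0.95) = 0.961.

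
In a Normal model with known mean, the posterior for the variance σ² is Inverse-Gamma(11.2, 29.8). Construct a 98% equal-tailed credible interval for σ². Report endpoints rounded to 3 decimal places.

Inverse-Gamma(11.2, 29.8) quantiles: F⁻¹(0.01) and F⁻¹(0.99).
Equivalently, 1/σ² ~ Gamma(11.2, rate = 29.8); invert its 0.99 and 0.01 quantiles.
Posterior mean ≈ 2.922, SD ≈ 0.963; a Normal approximation gives roughly [0.681, 5.162].
Exact: lower = 1.460; upper = 6.080.

[1.460, 6.080]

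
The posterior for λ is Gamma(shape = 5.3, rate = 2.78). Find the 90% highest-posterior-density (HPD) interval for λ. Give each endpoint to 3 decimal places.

The posterior is unimodal and skewed, so the HPD interval has equal density at both endpoints and is the shortest 90% interval.
Solving f(0.608) = f(3.155) with F(3.155) − F(0.608) = 0.90 gives [0.608, 3.155].
For comparison, the equal-tailed interval is [0.777, 3.441]; the HPD is narrower and shifted toward the mode.

[0.608, 3.155]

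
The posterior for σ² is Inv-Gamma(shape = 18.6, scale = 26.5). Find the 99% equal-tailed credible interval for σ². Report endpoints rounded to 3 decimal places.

[0.839, 2.830]

Inverse-Gamma(18.6, 26.5) quantiles: F⁻¹(0.005) and F⁻¹(0.995).
Equivalently, 1/σ² ~ Gamma(18.6, rate = 26.5); invert its 0.995 and 0.005 quantiles.
Posterior mean ≈ 1.506, SD ≈ 0.370; a Normal approximation gives roughly [0.554, 2.458].
Exact: lower = 0.839; upper = 2.830.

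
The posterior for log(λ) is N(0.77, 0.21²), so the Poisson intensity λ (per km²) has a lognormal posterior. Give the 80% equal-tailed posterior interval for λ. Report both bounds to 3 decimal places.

On the log scale the 80% interval is 0.77 ± 1.282 × 0.21 = [0.5009, 1.0391].
Exponentiate: [e^0.5009, e^1.0391] = [1.650, 2.827].

[1.650, 2.827]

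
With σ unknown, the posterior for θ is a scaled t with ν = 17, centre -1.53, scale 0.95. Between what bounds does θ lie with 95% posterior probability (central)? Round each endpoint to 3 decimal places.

[-3.534, 0.474]

The t_17 distribution is symmetric; the 95% interval is -1.53 ± t·0.95 with t_{0.975,17} = 2.110.
Half-width: 2.110 × 0.95 = 2.004.
-1.53 − 2.004 = -3.534; -1.53 + 2.004 = 0.474.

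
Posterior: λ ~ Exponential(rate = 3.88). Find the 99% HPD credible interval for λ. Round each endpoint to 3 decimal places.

[0.000, 1.187]

The exponential density is strictly decreasing on [0, ∞), so the HPD interval is anchored at 0: [0, q] with P(λ ≤ q) = 0.99.
q = −ln(1 − 0.99) / 3.88 = 4.6052 / 3.88 = 1.187.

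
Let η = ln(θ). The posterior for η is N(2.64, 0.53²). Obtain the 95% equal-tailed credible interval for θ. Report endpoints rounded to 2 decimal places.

[4.96, 39.60]

On the log scale the 95% interval is 2.64 ± 1.960 × 0.53 = [1.6012, 3.6788].
Exponentiate: [e^1.6012, e^3.6788] = [4.96, 39.60].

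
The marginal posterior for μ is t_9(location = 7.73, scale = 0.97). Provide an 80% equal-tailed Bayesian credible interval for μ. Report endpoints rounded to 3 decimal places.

[6.388, 9.072]

The t_9 distribution is symmetric; the 80% interval is 7.73 ± t·0.97 with t_{0.9,9} = 1.383.
Half-width: 1.383 × 0.97 = 1.342.
7.73 − 1.342 = 6.388; 7.73 + 1.342 = 9.072.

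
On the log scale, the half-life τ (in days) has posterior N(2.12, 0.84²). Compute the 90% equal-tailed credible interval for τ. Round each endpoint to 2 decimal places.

On the log scale the 90% interval is 2.12 ± 1.645 × 0.84 = [0.7383, 3.5017].
Exponentiate: [e^0.7383, e^3.5017] = [2.09, 33.17].

[2.09, 33.17]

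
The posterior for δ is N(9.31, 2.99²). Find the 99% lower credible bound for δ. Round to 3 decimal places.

Need L with P(δ ≥ L) = 0.99: L = 9.31 − z_{0.01}·2.99.
z = 2.326; L = 9.31 − 2.326 × 2.99 = 2.354.

2.354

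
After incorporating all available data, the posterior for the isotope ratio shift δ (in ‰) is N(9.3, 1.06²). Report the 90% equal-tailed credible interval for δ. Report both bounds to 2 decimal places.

[7.56, 11.04]

The posterior is symmetric, so the 90% equal-tailed interval is δ = 9.3 ± z·1.06 with z = 1.645.
Half-width: 1.645 × 1.06 = 1.74.
9.3 − 1.74 = 7.56; 9.3 + 1.74 = 11.04.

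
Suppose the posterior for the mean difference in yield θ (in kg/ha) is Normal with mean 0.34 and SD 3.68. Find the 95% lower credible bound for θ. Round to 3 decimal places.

-5.713

Need L with P(θ ≥ L) = 0.95: L = 0.34 − z_{0.05}·3.68.
z = 1.645; L = 0.34 − 1.645 × 3.68 = -5.713.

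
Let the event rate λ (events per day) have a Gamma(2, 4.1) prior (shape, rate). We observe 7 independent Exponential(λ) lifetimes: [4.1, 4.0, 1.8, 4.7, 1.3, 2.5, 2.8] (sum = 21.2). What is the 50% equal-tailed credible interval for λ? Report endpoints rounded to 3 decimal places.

Posterior: Gamma(2+7, 4.1+21.2) = Gamma(9, 25.3) (shape, rate).
Equal-tailed 50% interval: Gamma(9, 25.3) quantiles at 0.25 and 0.75.
Posterior mean ≈ 0.356, SD ≈ 0.119; a Normal approximation gives roughly [0.276, 0.436].
Exact: lower = 0.270; upper = 0.427.

[0.270, 0.427]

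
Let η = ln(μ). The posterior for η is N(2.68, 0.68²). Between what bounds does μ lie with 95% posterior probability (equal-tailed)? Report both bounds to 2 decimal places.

On the log scale the 95% interval is 2.68 ± 1.960 × 0.68 = [1.3472, 4.0128].
Exponentiate: [e^1.3472, e^4.0128] = [3.85, 55.30].

[3.85, 55.30]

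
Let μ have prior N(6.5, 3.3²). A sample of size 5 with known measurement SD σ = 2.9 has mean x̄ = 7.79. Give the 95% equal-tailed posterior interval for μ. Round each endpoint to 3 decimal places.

[5.252, 9.983]

Posterior precision = 1/3.3² + 5/2.9² = 0.0918 + 0.5945 = 0.6864, so posterior SD = 1.2070.
Posterior mean = (6.5/3.3² + 5·7.79/2.9²) / 0.6864 = 7.6174.
Interval: 7.6174 ± 1.960 × 1.2070 → [5.252, 9.983].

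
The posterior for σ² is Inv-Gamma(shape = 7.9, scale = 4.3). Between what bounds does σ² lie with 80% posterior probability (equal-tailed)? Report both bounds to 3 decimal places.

[0.369, 0.939]

Inverse-Gamma(7.9, 4.3) quantiles: F⁻¹(0.1) and F⁻¹(0.9).
Equivalently, 1/σ² ~ Gamma(7.9, rate = 4.3); invert its 0.9 and 0.1 quantiles.
Posterior mean ≈ 0.623, SD ≈ 0.257; a Normal approximation gives roughly [0.294, 0.952].
Exact: lower = 0.369; upper = 0.939.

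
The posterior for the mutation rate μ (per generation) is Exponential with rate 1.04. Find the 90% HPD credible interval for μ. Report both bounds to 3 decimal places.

The exponential density is strictly decreasing on [0, ∞), so the HPD interval is anchored at 0: [0, q] with P(μ ≤ q) = 0.90.
q = −ln(1 − 0.90) / 1.04 = 2.3026 / 1.04 = 2.214.

[0.000, 2.214]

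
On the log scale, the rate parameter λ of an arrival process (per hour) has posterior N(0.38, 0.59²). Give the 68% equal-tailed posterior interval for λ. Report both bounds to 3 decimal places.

[0.813, 2.629]

On the log scale the 68% interval is 0.38 ± 0.994 × 0.59 = [-0.2067, 0.9667].
Exponentiate: [e^-0.2067, e^0.9667] = [0.813, 2.629].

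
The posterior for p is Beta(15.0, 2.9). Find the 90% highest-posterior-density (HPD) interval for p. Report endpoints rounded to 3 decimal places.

[0.711, 0.971]

The posterior is unimodal and skewed, so the HPD interval has equal density at both endpoints and is the shortest 90% interval.
Solving f(0.711) = f(0.971) with F(0.971) − F(0.711) = 0.90 gives [0.711, 0.971].
For comparison, the equal-tailed interval is [0.679, 0.953]; the HPD is narrower and shifted toward the mode.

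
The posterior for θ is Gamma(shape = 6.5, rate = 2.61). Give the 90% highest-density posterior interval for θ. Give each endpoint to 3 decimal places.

[0.940, 3.983]

The posterior is unimodal and skewed, so the HPD interval has equal density at both endpoints and is the shortest 90% interval.
Solving f(0.940) = f(3.983) with F(3.983) − F(0.940) = 0.90 gives [0.940, 3.983].
For comparison, the equal-tailed interval is [1.129, 4.284]; the HPD is narrower and shifted toward the mode.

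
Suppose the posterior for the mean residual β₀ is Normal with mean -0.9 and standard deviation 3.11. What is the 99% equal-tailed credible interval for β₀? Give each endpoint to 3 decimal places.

The posterior is symmetric, so the 99% equal-tailed interval is β₀ = -0.9 ± z·3.11 with z = 2.576.
Half-width: 2.576 × 3.11 = 8.011.
-0.9 − 8.011 = -8.911; -0.9 + 8.011 = 7.111.

[-8.911, 7.111]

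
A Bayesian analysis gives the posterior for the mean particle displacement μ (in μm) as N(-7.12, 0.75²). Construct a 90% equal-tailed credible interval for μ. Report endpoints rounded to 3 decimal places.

The posterior is symmetric, so the 90% equal-tailed interval is μ = -7.12 ± z·0.75 with z = 1.645.
Half-width: 1.645 × 0.75 = 1.234.
-7.12 − 1.234 = -8.354; -7.12 + 1.234 = -5.886.

[-8.354, -5.886]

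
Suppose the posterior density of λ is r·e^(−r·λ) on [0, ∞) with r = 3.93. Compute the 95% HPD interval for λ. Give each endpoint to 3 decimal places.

The exponential density is strictly decreasing on [0, ∞), so the HPD interval is anchored at 0: [0, q] with P(λ ≤ q) = 0.95.
q = −ln(1 − 0.95) / 3.93 = 2.9957 / 3.93 = 0.762.

[0.000, 0.762]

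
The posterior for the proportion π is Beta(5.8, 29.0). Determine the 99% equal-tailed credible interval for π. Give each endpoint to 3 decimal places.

Posterior: Beta(5.8, 29.0).
Equal-tailed 99% interval: the 0.005 and 0.995 quantiles of Beta(5.8, 29.0).
Posterior mean ≈ 0.167, SD ≈ 0.062; a Normal approximation gives roughly [0.006, 0.327].
Exact: F⁻¹(0.005) = 0.045; F⁻¹(0.995) = 0.358.

[0.045, 0.358]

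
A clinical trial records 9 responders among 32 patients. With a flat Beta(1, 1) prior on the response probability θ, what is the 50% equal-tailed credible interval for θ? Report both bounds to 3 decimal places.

Posterior: Beta(1+9, 1+23) = Beta(10, 24).
Equal-tailed 50% interval: the 0.25 and 0.75 quantiles of Beta(10, 24).
Posterior mean ≈ 0.294, SD ≈ 0.077; a Normal approximation gives roughly [0.242, 0.346].
Exact: F⁻¹(0.25) = 0.239; F⁻¹(0.75) = 0.345.

[0.239, 0.345]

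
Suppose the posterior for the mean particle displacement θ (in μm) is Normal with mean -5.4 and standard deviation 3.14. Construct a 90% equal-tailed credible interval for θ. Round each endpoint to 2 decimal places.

[-10.56, -0.24]

The posterior is symmetric, so the 90% equal-tailed interval is θ = -5.4 ± z·3.14 with z = 1.645.
Half-width: 1.645 × 3.14 = 5.16.
-5.4 − 5.16 = -10.56; -5.4 + 5.16 = -0.24.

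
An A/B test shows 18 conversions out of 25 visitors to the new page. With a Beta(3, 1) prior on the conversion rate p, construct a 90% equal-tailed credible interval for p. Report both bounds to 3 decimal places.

[0.581, 0.849]

Posterior: Beta(3+18, 1+7) = Beta(21, 8).
Equal-tailed 90% interval: the 0.05 and 0.95 quantiles of Beta(21, 8).
Posterior mean ≈ 0.724, SD ≈ 0.082; a Normal approximation gives roughly [0.590, 0.858].
Exact: F⁻¹(0.05) = 0.581; F⁻¹(0.95) = 0.849.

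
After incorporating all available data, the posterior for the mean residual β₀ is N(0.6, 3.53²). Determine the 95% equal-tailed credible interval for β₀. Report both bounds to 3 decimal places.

The posterior is symmetric, so the 95% equal-tailed interval is β₀ = 0.6 ± z·3.53 with z = 1.960.
Half-width: 1.960 × 3.53 = 6.919.
0.6 − 6.919 = -6.319; 0.6 + 6.919 = 7.519.

[-6.319, 7.519]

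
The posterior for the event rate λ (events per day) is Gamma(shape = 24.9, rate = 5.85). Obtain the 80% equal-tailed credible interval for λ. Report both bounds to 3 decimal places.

[3.206, 5.380]

Posterior: Gamma(shape 24.9, rate 5.85).
Equal-tailed 80% interval: Gamma(24.9, 5.85) quantiles at 0.1 and 0.9.
Posterior mean ≈ 4.256, SD ≈ 0.853; a Normal approximation gives roughly [3.163, 5.350].
Exact: lower = 3.206; upper = 5.380.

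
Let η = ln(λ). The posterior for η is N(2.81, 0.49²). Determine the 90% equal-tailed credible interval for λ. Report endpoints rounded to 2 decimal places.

On the log scale the 90% interval is 2.81 ± 1.645 × 0.49 = [2.0040, 3.6160].
Exponentiate: [e^2.0040, e^3.6160] = [7.42, 37.19].

[7.42, 37.19]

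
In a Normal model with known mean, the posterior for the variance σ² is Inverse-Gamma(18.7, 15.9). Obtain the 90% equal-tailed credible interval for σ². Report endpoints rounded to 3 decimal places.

Inverse-Gamma(18.7, 15.9) quantiles: F⁻¹(0.05) and F⁻¹(0.95).
Equivalently, 1/σ² ~ Gamma(18.7, rate = 15.9); invert its 0.95 and 0.05 quantiles.
Posterior mean ≈ 0.898, SD ≈ 0.220; a Normal approximation gives roughly [0.537, 1.260].
Exact: lower = 0.604; upper = 1.303.

[0.604, 1.303]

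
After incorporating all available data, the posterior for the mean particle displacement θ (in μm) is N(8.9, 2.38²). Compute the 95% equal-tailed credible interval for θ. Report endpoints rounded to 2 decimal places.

[4.24, 13.56]

The posterior is symmetric, so the 95% equal-tailed interval is θ = 8.9 ± z·2.38 with z = 1.960.
Half-width: 1.960 × 2.38 = 4.66.
8.9 − 4.66 = 4.24; 8.9 + 4.66 = 13.56.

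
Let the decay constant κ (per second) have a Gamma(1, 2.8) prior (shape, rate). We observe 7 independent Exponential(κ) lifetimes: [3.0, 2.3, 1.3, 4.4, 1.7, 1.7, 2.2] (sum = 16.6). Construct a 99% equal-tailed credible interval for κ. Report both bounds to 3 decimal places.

[0.133, 0.883]

Posterior: Gamma(1+7, 2.8+16.6) = Gamma(8, 19.4) (shape, rate).
Equal-tailed 99% interval: Gamma(8, 19.4) quantiles at 0.005 and 0.995.
Posterior mean ≈ 0.412, SD ≈ 0.146; a Normal approximation gives roughly [0.037, 0.788].
Exact: lower = 0.133; upper = 0.883.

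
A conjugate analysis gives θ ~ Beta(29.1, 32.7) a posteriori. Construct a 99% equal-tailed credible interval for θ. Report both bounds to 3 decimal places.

Posterior: Beta(29.1, 32.7).
Equal-tailed 99% interval: the 0.005 and 0.995 quantiles of Beta(29.1, 32.7).
Posterior mean ≈ 0.471, SD ≈ 0.063; a Normal approximation gives roughly [0.309, 0.633].
Exact: F⁻¹(0.005) = 0.313; F⁻¹(0.995) = 0.632.

[0.313, 0.632]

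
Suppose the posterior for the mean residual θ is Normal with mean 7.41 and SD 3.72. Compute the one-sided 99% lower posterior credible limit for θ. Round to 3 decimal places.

Need L with P(θ ≥ L) = 0.99: L = 7.41 − z_{0.01}·3.72.
z = 2.326; L = 7.41 − 2.326 × 3.72 = -1.244.

-1.244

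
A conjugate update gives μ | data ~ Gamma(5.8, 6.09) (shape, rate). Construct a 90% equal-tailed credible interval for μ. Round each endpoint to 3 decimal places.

[0.408, 1.682]

Posterior: Gamma(shape 5.8, rate 6.09).
Equal-tailed 90% interval: Gamma(5.8, 6.09) quantiles at 0.05 and 0.95.
Posterior mean ≈ 0.952, SD ≈ 0.395; a Normal approximation gives roughly [0.302, 1.603].
Exact: lower = 0.408; upper = 1.682.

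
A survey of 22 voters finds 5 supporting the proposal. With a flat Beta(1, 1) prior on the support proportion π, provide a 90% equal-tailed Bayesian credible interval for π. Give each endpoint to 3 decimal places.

Posterior: Beta(1+5, 1+17) = Beta(6, 18).
Equal-tailed 90% interval: the 0.05 and 0.95 quantiles of Beta(6, 18).
Posterior mean ≈ 0.250, SD ≈ 0.087; a Normal approximation gives roughly [0.108, 0.392].
Exact: F⁻¹(0.05) = 0.120; F⁻¹(0.95) = 0.404.

[0.120, 0.404]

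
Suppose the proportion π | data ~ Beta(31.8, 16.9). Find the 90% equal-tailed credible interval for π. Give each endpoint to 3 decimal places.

[0.538, 0.760]

Posterior: Beta(31.8, 16.9).
Equal-tailed 90% interval: the 0.05 and 0.95 quantiles of Beta(31.8, 16.9).
Posterior mean ≈ 0.653, SD ≈ 0.068; a Normal approximation gives roughly [0.542, 0.764].
Exact: F⁻¹(0.05) = 0.538; F⁻¹(0.95) = 0.760.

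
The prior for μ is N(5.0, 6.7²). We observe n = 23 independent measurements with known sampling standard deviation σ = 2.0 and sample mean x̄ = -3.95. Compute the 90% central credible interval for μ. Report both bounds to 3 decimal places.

Posterior precision = 1/6.7² + 23/2.0² = 0.0223 + 5.7500 = 5.7723, so posterior SD = 0.4162.
Posterior mean = (5.0/6.7² + 23·-3.95/2.0²) / 5.7723 = -3.9155.
Interval: -3.9155 ± 1.645 × 0.4162 → [-4.600, -3.231].

[-4.600, -3.231]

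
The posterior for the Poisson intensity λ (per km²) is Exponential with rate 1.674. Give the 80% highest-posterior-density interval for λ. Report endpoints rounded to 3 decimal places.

[0.000, 0.961]

The exponential density is strictly decreasing on [0, ∞), so the HPD interval is anchored at 0: [0, q] with P(λ ≤ q) = 0.80.
q = −ln(1 − 0.80) / 1.674 = 1.6094 / 1.674 = 0.961.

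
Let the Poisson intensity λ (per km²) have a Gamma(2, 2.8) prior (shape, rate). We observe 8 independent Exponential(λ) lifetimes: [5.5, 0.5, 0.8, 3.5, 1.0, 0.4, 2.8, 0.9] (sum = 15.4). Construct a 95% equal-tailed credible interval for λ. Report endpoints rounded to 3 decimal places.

Posterior: Gamma(2+8, 2.8+15.4) = Gamma(10, 18.2) (shape, rate).
Equal-tailed 95% interval: Gamma(10, 18.2) quantiles at 0.025 and 0.975.
Posterior mean ≈ 0.549, SD ≈ 0.174; a Normal approximation gives roughly [0.209, 0.890].
Exact: lower = 0.263; upper = 0.939.

[0.263, 0.939]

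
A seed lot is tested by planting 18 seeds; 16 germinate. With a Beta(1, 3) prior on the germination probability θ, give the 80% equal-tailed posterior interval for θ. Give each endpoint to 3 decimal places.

[0.655, 0.879]

Posterior: Beta(1+16, 3+2) = Beta(17, 5).
Equal-tailed 80% interval: the 0.1 and 0.9 quantiles of Beta(17, 5).
Posterior mean ≈ 0.773, SD ≈ 0.087; a Normal approximation gives roughly [0.661, 0.885].
Exact: F⁻¹(0.1) = 0.655; F⁻¹(0.9) = 0.879.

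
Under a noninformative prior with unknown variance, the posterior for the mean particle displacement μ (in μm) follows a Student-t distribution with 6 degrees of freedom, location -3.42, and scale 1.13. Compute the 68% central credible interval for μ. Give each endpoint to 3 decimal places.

The t_6 distribution is symmetric; the 68% interval is -3.42 ± t·1.13 with t_{0.84,6} = 1.084.
Half-width: 1.084 × 1.13 = 1.225.
-3.42 − 1.225 = -4.645; -3.42 + 1.225 = -2.195.

[-4.645, -2.195]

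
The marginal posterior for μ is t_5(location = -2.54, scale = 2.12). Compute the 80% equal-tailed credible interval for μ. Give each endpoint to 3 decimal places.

[-5.669, 0.589]

The t_5 distribution is symmetric; the 80% interval is -2.54 ± t·2.12 with t_{0.9,5} = 1.476.
Half-width: 1.476 × 2.12 = 3.129.
-2.54 − 3.129 = -5.669; -2.54 + 3.129 = 0.589.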